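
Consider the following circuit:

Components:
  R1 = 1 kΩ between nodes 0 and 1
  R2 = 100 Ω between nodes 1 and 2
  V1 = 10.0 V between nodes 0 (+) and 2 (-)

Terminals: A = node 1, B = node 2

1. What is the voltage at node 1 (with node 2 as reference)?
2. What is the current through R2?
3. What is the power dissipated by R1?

Nodal analysis, taking node 2 as the 0 V reference.
Source V1 fixes V_0 = 10 V.
KCL at each unknown node (sum of currents leaving = 0; resistances in Ω):
  Node 1: (V_1 - 10)/1000 + (V_1 - 0)/100 = 0
Collecting terms: 0.011 × V_1 = 0.01  =>  V_1 = 0.9091 V
Part 1:
  Read off the nodal solution: V_1 = 0.9091 V
Part 2:
  I_R2 = (V_1 - V_2)/R2 = (0.9091 - 0)/100 = 0.009091 A
  Magnitude: I_R2 = 0.009091 A
Part 3:
  I_R1 = (V_0 - V_1)/R1 = (10 - 0.9091)/1000 = 0.009091 A
  P_R1 = I_R1² × R1 = (0.009091)² × 1000 = 0.08264 W

Final answers:
1. V_1 = 0.9091 V
2. I_R2 = 0.009091 A
3. P_R1 = 0.08264 W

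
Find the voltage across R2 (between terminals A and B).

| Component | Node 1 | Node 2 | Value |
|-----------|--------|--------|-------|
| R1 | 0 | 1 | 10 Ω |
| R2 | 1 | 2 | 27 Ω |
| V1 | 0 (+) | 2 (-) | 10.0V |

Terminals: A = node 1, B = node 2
R1 and R2 are in series across V1 (node 0 → node 1 → node 2), and the output A–B is taken across R2, so this is a voltage divider.
Series current: I = V1/(R1 + R2) = 10/(10 + 27) = 10/37 = 0.2703 A
V_R2 = I × R2 = V1 × R2/(R1 + R2) = 10 × 27/37 = 7.297 V

Final answer: 7.297 V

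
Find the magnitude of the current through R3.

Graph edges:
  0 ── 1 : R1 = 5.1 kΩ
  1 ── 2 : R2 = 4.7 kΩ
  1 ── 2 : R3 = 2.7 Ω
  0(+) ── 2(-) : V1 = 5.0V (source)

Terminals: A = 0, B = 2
Nodal analysis, taking node 2 as the 0 V reference.
Source V1 fixes V_0 = 5 V.
KCL at each unknown node (sum of currents leaving = 0; resistances in Ω):
  Node 1: (V_1 - 5)/5100 + (V_1 - 0)/4700 + (V_1 - 0)/2.7 = 0
Collecting terms: 0.3708 × V_1 = 0.0009804  =>  V_1 = 0.002644 V
I_R3 = (V_1 - V_2)/R3 = (0.002644 - 0)/2.7 = 0.0009793 A
|I_R3| = 0.0009793 A

Final answer: |I_R3| = 0.0009793 A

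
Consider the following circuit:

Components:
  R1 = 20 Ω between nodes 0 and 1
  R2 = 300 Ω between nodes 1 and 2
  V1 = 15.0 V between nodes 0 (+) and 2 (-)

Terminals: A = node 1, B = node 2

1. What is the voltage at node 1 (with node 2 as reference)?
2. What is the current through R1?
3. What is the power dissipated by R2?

Nodal analysis, taking node 2 as the 0 V reference.
Source V1 fixes V_0 = 15 V.
KCL at each unknown node (sum of currents leaving = 0; resistances in Ω):
  Node 1: (V_1 - 15)/20 + (V_1 - 0)/300 = 0
Collecting terms: 0.05333 × V_1 = 0.75  =>  V_1 = 14.06 V
Part 1:
  Read off the nodal solution: V_1 = 14.06 V
Part 2:
  I_R1 = (V_0 - V_1)/R1 = (15 - 14.06)/20 = 0.04688 A
  Magnitude: I_R1 = 0.04688 A
Part 3:
  I_R2 = (V_1 - V_2)/R2 = (14.06 - 0)/300 = 0.04688 A
  P_R2 = I_R2² × R2 = (0.04688)² × 300 = 0.6592 W

Final answers:
1. V_1 = 14.06 V
2. I_R1 = 0.04688 A
3. P_R2 = 0.6592 W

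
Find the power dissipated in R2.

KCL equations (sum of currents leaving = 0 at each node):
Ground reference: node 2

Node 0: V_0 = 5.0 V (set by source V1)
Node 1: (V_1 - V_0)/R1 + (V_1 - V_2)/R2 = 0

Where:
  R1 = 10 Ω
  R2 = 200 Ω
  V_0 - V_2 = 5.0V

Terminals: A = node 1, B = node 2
Nodal analysis, taking node 2 as the 0 V reference.
Source V1 fixes V_0 = 5 V.
KCL at each unknown node (sum of currents leaving = 0; resistances in Ω):
  Node 1: (V_1 - 5)/10 + (V_1 - 0)/200 = 0
Collecting terms: 0.105 × V_1 = 0.5  =>  V_1 = 4.762 V
I_R2 = (V_1 - V_2)/R2 = (4.762 - 0)/200 = 0.02381 A
P_R2 = I_R2² × R2 = (0.02381)² × 200 = 0.1134 W

Final answer: 0.1134 W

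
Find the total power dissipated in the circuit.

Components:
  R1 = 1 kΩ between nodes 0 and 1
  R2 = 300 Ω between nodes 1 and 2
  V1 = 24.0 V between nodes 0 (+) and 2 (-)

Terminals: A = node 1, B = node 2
Nodal analysis, taking node 2 as the 0 V reference.
Source V1 fixes V_0 = 24 V.
KCL at each unknown node (sum of currents leaving = 0; resistances in Ω):
  Node 1: (V_1 - 24)/1000 + (V_1 - 0)/300 = 0
Collecting terms: 0.004333 × V_1 = 0.024  =>  V_1 = 5.538 V
Power in each resistor, P = (ΔV)²/R:
  P_R1 = (24 - 5.538)²/1000 = 0.3408 W
  P_R2 = (5.538 - 0)²/300 = 0.1022 W
P_total = P_R1 + P_R2 = 0.4431 W

Final answer: 0.4431 W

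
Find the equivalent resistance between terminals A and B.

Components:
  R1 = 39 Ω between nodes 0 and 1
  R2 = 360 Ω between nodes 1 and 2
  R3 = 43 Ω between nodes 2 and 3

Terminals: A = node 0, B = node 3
Reduce the network between node 0 (A) and node 3 (B) by series/parallel combination:
  Rs1 = R1 + R2 (series, joined only at node 1) = 39 + 360 = 399 Ω
  Rs2 = R3 + Rs1 (series, joined only at node 2) = 43 + 399 = 442 Ω
R_eq = 442 Ω

Final answer: 442 Ω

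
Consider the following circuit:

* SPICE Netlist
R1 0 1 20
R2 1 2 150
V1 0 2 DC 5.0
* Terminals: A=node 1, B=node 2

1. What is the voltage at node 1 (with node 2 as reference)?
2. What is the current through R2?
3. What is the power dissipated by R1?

Nodal analysis, taking node 2 as the 0 V reference.
Source V1 fixes V_0 = 5 V.
KCL at each unknown node (sum of currents leaving = 0; resistances in Ω):
  Node 1: (V_1 - 5)/20 + (V_1 - 0)/150 = 0
Collecting terms: 0.05667 × V_1 = 0.25  =>  V_1 = 4.412 V
Part 1:
  Read off the nodal solution: V_1 = 4.412 V
Part 2:
  I_R2 = (V_1 - V_2)/R2 = (4.412 - 0)/150 = 0.02941 A
  Magnitude: I_R2 = 0.02941 A
Part 3:
  I_R1 = (V_0 - V_1)/R1 = (5 - 4.412)/20 = 0.02941 A
  P_R1 = I_R1² × R1 = (0.02941)² × 20 = 0.0173 W

Final answers:
1. V_1 = 4.412 V
2. I_R2 = 0.02941 A
3. P_R1 = 0.0173 W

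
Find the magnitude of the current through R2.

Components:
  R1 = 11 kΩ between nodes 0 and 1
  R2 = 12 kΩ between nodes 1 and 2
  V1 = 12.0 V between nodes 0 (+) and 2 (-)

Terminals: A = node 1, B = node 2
Nodal analysis, taking node 2 as the 0 V reference.
Source V1 fixes V_0 = 12 V.
KCL at each unknown node (sum of currents leaving = 0; resistances in Ω):
  Node 1: (V_1 - 12)/11000 + (V_1 - 0)/12000 = 0
Collecting terms: 0.0001742 × V_1 = 0.001091  =>  V_1 = 6.261 V
I_R2 = (V_1 - V_2)/R2 = (6.261 - 0)/12000 = 0.0005217 A
|I_R2| = 0.0005217 A

Final answer: |I_R2| = 0.0005217 A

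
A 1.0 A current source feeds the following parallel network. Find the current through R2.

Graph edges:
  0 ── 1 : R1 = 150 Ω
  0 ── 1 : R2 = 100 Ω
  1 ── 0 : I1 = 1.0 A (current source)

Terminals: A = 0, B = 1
All resistors sit directly between nodes 0 and 1, so they are in parallel and share one voltage V; the full source current 1 A splits among them.
1/R_par = 1/150 + 1/100 = 0.01667 S  =>  R_par = 60 Ω
V = I × R_par = 1 × 60 = 60 V
I_R2 = V/R2 = 60/100 = 0.6 A

Final answer: 0.6 A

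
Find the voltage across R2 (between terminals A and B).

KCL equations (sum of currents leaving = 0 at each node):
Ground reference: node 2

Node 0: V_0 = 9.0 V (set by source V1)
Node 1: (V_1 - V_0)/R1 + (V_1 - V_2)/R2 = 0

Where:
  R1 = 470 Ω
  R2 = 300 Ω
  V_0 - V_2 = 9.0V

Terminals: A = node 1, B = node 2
R1 and R2 are in series across V1 (node 0 → node 1 → node 2), and the output A–B is taken across R2, so this is a voltage divider.
Series current: I = V1/(R1 + R2) = 9/(470 + 300) = 9/770 = 0.01169 A
V_R2 = I × R2 = V1 × R2/(R1 + R2) = 9 × 300/770 = 3.506 V

Final answer: 3.506 V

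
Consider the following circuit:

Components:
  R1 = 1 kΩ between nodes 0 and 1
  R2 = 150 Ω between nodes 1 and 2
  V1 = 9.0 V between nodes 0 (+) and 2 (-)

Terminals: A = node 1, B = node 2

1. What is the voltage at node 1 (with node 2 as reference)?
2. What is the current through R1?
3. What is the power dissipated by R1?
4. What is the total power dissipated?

Nodal analysis, taking node 2 as the 0 V reference.
Source V1 fixes V_0 = 9 V.
KCL at each unknown node (sum of currents leaving = 0; resistances in Ω):
  Node 1: (V_1 - 9)/1000 + (V_1 - 0)/150 = 0
Collecting terms: 0.007667 × V_1 = 0.009  =>  V_1 = 1.174 V
Part 1:
  Read off the nodal solution: V_1 = 1.174 V
Part 2:
  I_R1 = (V_0 - V_1)/R1 = (9 - 1.174)/1000 = 0.007826 A
  Magnitude: I_R1 = 0.007826 A
Part 3:
  I_R1 = (V_0 - V_1)/R1 = (9 - 1.174)/1000 = 0.007826 A
  P_R1 = I_R1² × R1 = (0.007826)² × 1000 = 0.06125 W
Part 4:
  Power in each resistor, P = (ΔV)²/R:
    P_R1 = (9 - 1.174)²/1000 = 0.06125 W
    P_R2 = (1.174 - 0)²/150 = 0.009187 W
  P_total = P_R1 + P_R2 = 0.07043 W

Final answers:
1. V_1 = 1.174 V
2. I_R1 = 0.007826 A
3. P_R1 = 0.06125 W
4. P_total = 0.07043 W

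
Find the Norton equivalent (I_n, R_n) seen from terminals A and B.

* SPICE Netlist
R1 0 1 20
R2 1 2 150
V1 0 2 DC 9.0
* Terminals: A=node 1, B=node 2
Find the Thévenin equivalent first; then I_n = V_th/R_th and R_n = R_th.
Step 1 — V_th is the open-circuit voltage V_A - V_B (nothing connected across the terminals).
Nodal analysis, taking node 2 as the 0 V reference.
Source V1 fixes V_0 = 9 V.
KCL at each unknown node (sum of currents leaving = 0; resistances in Ω):
  Node 1: (V_1 - 9)/20 + (V_1 - 0)/150 = 0
Collecting terms: 0.05667 × V_1 = 0.45  =>  V_1 = 7.941 V
V_th = V_1 - V_2 = 7.941 - 0 = 7.941 V
Step 2 — R_th: zero the source — replace V1 by a short circuit (node 2 merges into node 0) — and find the resistance seen between A (node 1) and B (node 0).
Reduce the network between node 1 (A) and node 0 (B) by series/parallel combination:
  Rp1 = R1 ‖ R2 (parallel, both between nodes 0 and 1) = 1/(1/20 + 1/150) = 17.65 Ω
R_th = 17.65 Ω
I_n = V_th/R_th = 7.941/17.65 = 0.45 A, and R_n = R_th = 17.65 Ω

Final answer: I_n = 0.45 A, R_n = 17.65 Ω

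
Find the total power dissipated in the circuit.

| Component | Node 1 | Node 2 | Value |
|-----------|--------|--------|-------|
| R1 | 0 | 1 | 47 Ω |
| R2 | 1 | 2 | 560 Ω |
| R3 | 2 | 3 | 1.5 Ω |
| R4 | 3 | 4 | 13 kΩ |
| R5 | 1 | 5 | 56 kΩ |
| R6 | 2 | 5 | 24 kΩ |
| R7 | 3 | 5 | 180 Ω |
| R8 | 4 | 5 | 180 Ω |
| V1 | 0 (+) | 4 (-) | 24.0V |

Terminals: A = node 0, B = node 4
Nodal analysis, taking node 4 as the 0 V reference.
Source V1 fixes V_0 = 24 V.
KCL at each unknown node (sum of currents leaving = 0; resistances in Ω):
  Node 1: (V_1 - 24)/47 + (V_1 - V_2)/560 + (V_1 - V_5)/56000 = 0
  Node 2: (V_2 - V_1)/560 + (V_2 - V_3)/1.5 + (V_2 - V_5)/24000 = 0
  Node 3: (V_3 - V_2)/1.5 + (V_3 - 0)/13000 + (V_3 - V_5)/180 = 0
  Node 5: (V_5 - V_1)/56000 + (V_5 - V_2)/24000 + (V_5 - V_3)/180 + (V_5 - 0)/180 = 0
Collecting terms (coefficients in siemens):
  0.02308·V_1 - 0.001786·V_2 - 0.00001786·V_5 = 0.5106
  0.6685·V_2 - 0.001786·V_1 - 0.6667·V_3 - 0.00004167·V_5 = 0
  0.6723·V_3 - 0.6667·V_2 - 0.005556·V_5 = 0
  0.01117·V_5 - 0.00001786·V_1 - 0.00004167·V_2 - 0.005556·V_3 = 0
Solving these 4 simultaneous equations (Gaussian elimination) gives:
  V_1 = 22.81 V, V_2 = 8.816 V, V_3 = 8.779 V, V_5 = 4.436 V
Power in each resistor, P = (ΔV)²/R:
  P_R1 = (24 - 22.81)²/47 = 0.03012 W
  P_R2 = (22.81 - 8.816)²/560 = 0.3497 W
  P_R3 = (8.816 - 8.779)²/1.5 = 0.000923 W
  P_R4 = (8.779 - 0)²/13000 = 0.005929 W
  P_R5 = (22.81 - 4.436)²/56000 = 0.006029 W
  P_R6 = (8.816 - 4.436)²/24000 = 0.0007996 W
  P_R7 = (8.779 - 4.436)²/180 = 0.1048 W
  P_R8 = (0 - 4.436)²/180 = 0.1093 W
P_total = P_R1 + P_R2 + P_R3 + P_R4 + P_R5 + P_R6 + P_R7 + P_R8 = 0.6076 W

Final answer: 0.6076 W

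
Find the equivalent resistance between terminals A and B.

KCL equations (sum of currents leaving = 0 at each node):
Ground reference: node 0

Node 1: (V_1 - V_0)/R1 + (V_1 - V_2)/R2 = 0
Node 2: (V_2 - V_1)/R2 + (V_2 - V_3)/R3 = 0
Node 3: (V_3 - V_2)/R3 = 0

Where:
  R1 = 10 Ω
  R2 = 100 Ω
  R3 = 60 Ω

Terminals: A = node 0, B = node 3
Reduce the network between node 0 (A) and node 3 (B) by series/parallel combination:
  Rs1 = R1 + R2 (series, joined only at node 1) = 10 + 100 = 110 Ω
  Rs2 = R3 + Rs1 (series, joined only at node 2) = 60 + 110 = 170 Ω
R_eq = 170 Ω

Final answer: 170 Ω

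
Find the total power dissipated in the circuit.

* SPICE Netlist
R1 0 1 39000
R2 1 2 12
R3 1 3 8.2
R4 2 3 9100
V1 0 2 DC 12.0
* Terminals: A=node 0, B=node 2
Nodal analysis, taking node 2 as the 0 V reference.
Source V1 fixes V_0 = 12 V.
KCL at each unknown node (sum of currents leaving = 0; resistances in Ω):
  Node 1: (V_1 - 12)/39000 + (V_1 - 0)/12 + (V_1 - V_3)/8.2 = 0
  Node 3: (V_3 - V_1)/8.2 + (V_3 - 0)/9100 = 0
Collecting terms (coefficients in siemens):
  0.2053·V_1 - 0.122·V_3 = 0.0003077
  0.1221·V_3 - 0.122·V_1 = 0
Determinant D = (0.2053)(0.1221) - (-0.122)(-0.122) = 0.01019
V_1 = [(0.0003077)(0.1221) - (-0.122)(0)]/D = 0.003686 V
V_3 = [(0.2053)(0) - (0.0003077)(-0.122)]/D = 0.003683 V
Power in each resistor, P = (ΔV)²/R:
  P_R1 = (12 - 0.003686)²/39000 = 0.00369 W
  P_R2 = (0.003686 - 0)²/12 = 0.000001132 W
  P_R3 = (0.003686 - 0.003683)²/8.2 = 0.000000000001343 W
  P_R4 = (0 - 0.003683)²/9100 = 0.000000001491 W
P_total = P_R1 + P_R2 + P_R3 + P_R4 = 0.003691 W

Final answer: 0.003691 W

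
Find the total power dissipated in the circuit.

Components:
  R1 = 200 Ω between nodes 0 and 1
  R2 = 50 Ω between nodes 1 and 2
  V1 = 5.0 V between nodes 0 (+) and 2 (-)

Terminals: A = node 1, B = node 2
Nodal analysis, taking node 2 as the 0 V reference.
Source V1 fixes V_0 = 5 V.
KCL at each unknown node (sum of currents leaving = 0; resistances in Ω):
  Node 1: (V_1 - 5)/200 + (V_1 - 0)/50 = 0
Collecting terms: 0.025 × V_1 = 0.025  =>  V_1 = 1 V
Power in each resistor, P = (ΔV)²/R:
  P_R1 = (5 - 1)²/200 = 0.08 W
  P_R2 = (1 - 0)²/50 = 0.02 W
P_total = P_R1 + P_R2 = 0.1 W

Final answer: 0.1 W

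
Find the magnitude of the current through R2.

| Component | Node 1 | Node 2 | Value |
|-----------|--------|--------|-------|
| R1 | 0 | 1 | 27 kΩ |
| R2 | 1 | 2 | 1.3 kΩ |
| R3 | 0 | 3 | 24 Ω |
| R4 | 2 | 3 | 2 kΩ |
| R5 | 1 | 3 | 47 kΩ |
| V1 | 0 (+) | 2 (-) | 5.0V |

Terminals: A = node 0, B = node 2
Nodal analysis, taking node 2 as the 0 V reference.
Source V1 fixes V_0 = 5 V.
KCL at each unknown node (sum of currents leaving = 0; resistances in Ω):
  Node 1: (V_1 - 5)/27000 + (V_1 - 0)/1300 + (V_1 - V_3)/47000 = 0
  Node 3: (V_3 - 5)/24 + (V_3 - 0)/2000 + (V_3 - V_1)/47000 = 0
Collecting terms (coefficients in siemens):
  0.0008275·V_1 - 0.00002128·V_3 = 0.0001852
  0.04219·V_3 - 0.00002128·V_1 = 0.2083
Determinant D = (0.0008275)(0.04219) - (-0.00002128)(-0.00002128) = 0.00003491
V_1 = [(0.0001852)(0.04219) - (-0.00002128)(0.2083)]/D = 0.3507 V
V_3 = [(0.0008275)(0.2083) - (0.0001852)(-0.00002128)]/D = 4.938 V
I_R2 = (V_1 - V_2)/R2 = (0.3507 - 0)/1300 = 0.0002698 A
|I_R2| = 0.0002698 A

Final answer: |I_R2| = 0.0002698 A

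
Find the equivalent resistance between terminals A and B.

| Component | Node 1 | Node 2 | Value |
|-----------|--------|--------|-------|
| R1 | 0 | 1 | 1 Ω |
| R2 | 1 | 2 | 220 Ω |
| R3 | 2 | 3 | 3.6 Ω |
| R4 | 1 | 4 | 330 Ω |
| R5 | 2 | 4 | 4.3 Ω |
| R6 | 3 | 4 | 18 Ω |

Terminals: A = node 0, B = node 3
The network is not a plain series/parallel combination. Inject a 1 A test current into terminal A (node 0) and return it from terminal B (node 3); then R_eq = V_A / (1 A).
Nodal analysis, taking node 3 as the 0 V reference.
Current source I_test pushes 1 A into node 0 and draws it out of node 3.
KCL at each unknown node (sum of currents leaving = 0; resistances in Ω):
  Node 0: (V_0 - V_1)/1 - 1 = 0
  Node 1: (V_1 - V_0)/1 + (V_1 - V_2)/220 + (V_1 - V_4)/330 = 0
  Node 2: (V_2 - V_1)/220 + (V_2 - 0)/3.6 + (V_2 - V_4)/4.3 = 0
  Node 4: (V_4 - V_1)/330 + (V_4 - V_2)/4.3 + (V_4 - 0)/18 = 0
Collecting terms (coefficients in siemens):
  1·V_0 - 1·V_1 = 1
  1.008·V_1 - 1·V_0 - 0.004545·V_2 - 0.00303·V_4 = 0
  0.5149·V_2 - 0.004545·V_1 - 0.2326·V_4 = 0
  0.2911·V_4 - 0.00303·V_1 - 0.2326·V_2 = 0
Solving these 4 simultaneous equations (Gaussian elimination) gives:
  V_0 = 136.2 V, V_1 = 135.2 V, V_2 = 2.861 V, V_4 = 3.693 V
R_eq = V_0 / 1 A = 136.2 Ω

Final answer: 136.2 Ω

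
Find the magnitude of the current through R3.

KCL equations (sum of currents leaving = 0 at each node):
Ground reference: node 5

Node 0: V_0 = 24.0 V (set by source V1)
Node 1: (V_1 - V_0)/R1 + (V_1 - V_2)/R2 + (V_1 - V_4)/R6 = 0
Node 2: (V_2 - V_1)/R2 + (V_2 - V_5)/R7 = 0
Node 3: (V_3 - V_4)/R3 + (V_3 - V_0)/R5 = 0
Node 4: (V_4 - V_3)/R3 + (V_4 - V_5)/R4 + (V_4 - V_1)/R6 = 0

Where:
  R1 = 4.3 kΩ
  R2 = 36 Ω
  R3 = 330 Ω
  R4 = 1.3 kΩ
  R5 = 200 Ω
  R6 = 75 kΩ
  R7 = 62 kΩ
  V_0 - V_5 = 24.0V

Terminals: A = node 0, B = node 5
Nodal analysis, taking node 5 as the 0 V reference.
Source V1 fixes V_0 = 24 V.
KCL at each unknown node (sum of currents leaving = 0; resistances in Ω):
  Node 1: (V_1 - 24)/4300 + (V_1 - V_2)/36 + (V_1 - V_4)/75000 = 0
  Node 2: (V_2 - V_1)/36 + (V_2 - 0)/62000 = 0
  Node 3: (V_3 - V_4)/330 + (V_3 - 24)/200 = 0
  Node 4: (V_4 - V_3)/330 + (V_4 - 0)/1300 + (V_4 - V_1)/75000 = 0
Collecting terms (coefficients in siemens):
  0.02802·V_1 - 0.02778·V_2 - 0.00001333·V_4 = 0.005581
  0.02779·V_2 - 0.02778·V_1 = 0
  0.00803·V_3 - 0.00303·V_4 = 0.12
  0.003813·V_4 - 0.00001333·V_1 - 0.00303·V_3 = 0
Solving these 4 simultaneous equations (Gaussian elimination) gives:
  V_1 = 22.17 V, V_2 = 22.16 V, V_3 = 21.39 V, V_4 = 17.07 V
I_R3 = (V_3 - V_4)/R3 = (21.39 - 17.07)/330 = 0.01307 A
|I_R3| = 0.01307 A

Final answer: |I_R3| = 0.01307 A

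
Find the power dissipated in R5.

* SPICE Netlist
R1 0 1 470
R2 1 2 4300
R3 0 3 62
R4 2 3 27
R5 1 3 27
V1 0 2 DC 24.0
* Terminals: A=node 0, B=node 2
Nodal analysis, taking node 2 as the 0 V reference.
Source V1 fixes V_0 = 24 V.
KCL at each unknown node (sum of currents leaving = 0; resistances in Ω):
  Node 1: (V_1 - 24)/470 + (V_1 - 0)/4300 + (V_1 - V_3)/27 = 0
  Node 3: (V_3 - 24)/62 + (V_3 - 0)/27 + (V_3 - V_1)/27 = 0
Collecting terms (coefficients in siemens):
  0.0394·V_1 - 0.03704·V_3 = 0.05106
  0.0902·V_3 - 0.03704·V_1 = 0.3871
Determinant D = (0.0394)(0.0902) - (-0.03704)(-0.03704) = 0.002182
V_1 = [(0.05106)(0.0902) - (-0.03704)(0.3871)]/D = 8.681 V
V_3 = [(0.0394)(0.3871) - (0.05106)(-0.03704)]/D = 7.856 V
I_R5 = (V_1 - V_3)/R5 = (8.681 - 7.856)/27 = 0.03057 A
P_R5 = I_R5² × R5 = (0.03057)² × 27 = 0.02524 W

Final answer: 0.02524 W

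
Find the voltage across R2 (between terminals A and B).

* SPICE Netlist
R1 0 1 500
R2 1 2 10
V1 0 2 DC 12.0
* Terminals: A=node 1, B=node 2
R1 and R2 are in series across V1 (node 0 → node 1 → node 2), and the output A–B is taken across R2, so this is a voltage divider.
Series current: I = V1/(R1 + R2) = 12/(500 + 10) = 12/510 = 0.02353 A
V_R2 = I × R2 = V1 × R2/(R1 + R2) = 12 × 10/510 = 0.2353 V

Final answer: 0.2353 V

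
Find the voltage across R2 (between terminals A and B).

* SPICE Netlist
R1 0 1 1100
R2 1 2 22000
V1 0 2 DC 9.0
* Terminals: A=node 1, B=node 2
R1 and R2 are in series across V1 (node 0 → node 1 → node 2), and the output A–B is taken across R2, so this is a voltage divider.
Series current: I = V1/(R1 + R2) = 9/(1100 + 22000) = 9/23100 = 0.0003896 A
V_R2 = I × R2 = V1 × R2/(R1 + R2) = 9 × 22000/23100 = 8.571 V

Final answer: 8.571 V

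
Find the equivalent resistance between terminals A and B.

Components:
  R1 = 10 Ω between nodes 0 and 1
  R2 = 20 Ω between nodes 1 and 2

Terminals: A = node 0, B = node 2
Reduce the network between node 0 (A) and node 2 (B) by series/parallel combination:
  Rs1 = R1 + R2 (series, joined only at node 1) = 10 + 20 = 30 Ω
R_eq = 30 Ω

Final answer: 30 Ω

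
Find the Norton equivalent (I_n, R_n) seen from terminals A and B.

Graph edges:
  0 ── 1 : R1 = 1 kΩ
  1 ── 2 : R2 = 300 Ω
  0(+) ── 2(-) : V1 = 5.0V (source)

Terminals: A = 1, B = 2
Find the Thévenin equivalent first; then I_n = V_th/R_th and R_n = R_th.
Step 1 — V_th is the open-circuit voltage V_A - V_B (nothing connected across the terminals).
Nodal analysis, taking node 2 as the 0 V reference.
Source V1 fixes V_0 = 5 V.
KCL at each unknown node (sum of currents leaving = 0; resistances in Ω):
  Node 1: (V_1 - 5)/1000 + (V_1 - 0)/300 = 0
Collecting terms: 0.004333 × V_1 = 0.005  =>  V_1 = 1.154 V
V_th = V_1 - V_2 = 1.154 - 0 = 1.154 V
Step 2 — R_th: zero the source — replace V1 by a short circuit (node 2 merges into node 0) — and find the resistance seen between A (node 1) and B (node 0).
Reduce the network between node 1 (A) and node 0 (B) by series/parallel combination:
  Rp1 = R1 ‖ R2 (parallel, both between nodes 0 and 1) = 1/(1/1000 + 1/300) = 230.8 Ω
R_th = 230.8 Ω
I_n = V_th/R_th = 1.154/230.8 = 0.005 A, and R_n = R_th = 230.8 Ω

Final answer: I_n = 0.005 A, R_n = 230.8 Ω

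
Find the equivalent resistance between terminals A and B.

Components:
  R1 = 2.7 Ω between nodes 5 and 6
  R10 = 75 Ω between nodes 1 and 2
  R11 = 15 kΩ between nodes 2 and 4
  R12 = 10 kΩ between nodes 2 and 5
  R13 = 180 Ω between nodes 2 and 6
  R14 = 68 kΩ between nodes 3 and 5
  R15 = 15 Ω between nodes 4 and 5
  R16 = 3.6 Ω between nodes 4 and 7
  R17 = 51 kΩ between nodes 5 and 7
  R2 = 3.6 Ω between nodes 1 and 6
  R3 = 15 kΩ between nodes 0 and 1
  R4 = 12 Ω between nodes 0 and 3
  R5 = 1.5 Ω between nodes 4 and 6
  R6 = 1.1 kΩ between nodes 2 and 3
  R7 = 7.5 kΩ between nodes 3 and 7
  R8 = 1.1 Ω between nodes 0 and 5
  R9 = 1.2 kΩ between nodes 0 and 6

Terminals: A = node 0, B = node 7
The network is not a plain series/parallel combination. Inject a 1 A test current into terminal A (node 0) and return it from terminal B (node 7); then R_eq = V_A / (1 A).
Nodal analysis, taking node 7 as the 0 V reference.
Current source I_test pushes 1 A into node 0 and draws it out of node 7.
KCL at each unknown node (sum of currents leaving = 0; resistances in Ω):
  Node 0: (V_0 - V_1)/15000 + (V_0 - V_3)/12 + (V_0 - V_5)/1.1 + (V_0 - V_6)/1200 - 1 = 0
  Node 1: (V_1 - V_0)/15000 + (V_1 - V_6)/3.6 + (V_1 - V_2)/75 = 0
  Node 2: (V_2 - V_1)/75 + (V_2 - V_3)/1100 + (V_2 - V_4)/15000 + (V_2 - V_5)/10000 + (V_2 - V_6)/180 = 0
  Node 3: (V_3 - V_0)/12 + (V_3 - V_2)/1100 + (V_3 - 0)/7500 + (V_3 - V_5)/68000 = 0
  Node 4: (V_4 - V_2)/15000 + (V_4 - V_6)/1.5 + (V_4 - V_5)/15 + (V_4 - 0)/3.6 = 0
  Node 5: (V_5 - V_0)/1.1 + (V_5 - V_2)/10000 + (V_5 - V_3)/68000 + (V_5 - V_4)/15 + (V_5 - V_6)/2.7 + (V_5 - 0)/51000 = 0
  Node 6: (V_6 - V_0)/1200 + (V_6 - V_1)/3.6 + (V_6 - V_2)/180 + (V_6 - V_4)/1.5 + (V_6 - V_5)/2.7 = 0
Collecting terms (coefficients in siemens):
  0.9933·V_0 - 0.00006667·V_1 - 0.08333·V_3 - 0.9091·V_5 - 0.0008333·V_6 = 1
  0.2912·V_1 - 0.00006667·V_0 - 0.01333·V_2 - 0.2778·V_6 = 0
  0.01996·V_2 - 0.01333·V_1 - 0.0009091·V_3 - 0.00006667·V_4 - 0.0001·V_5 - 0.005556·V_6 = 0
  0.08439·V_3 - 0.08333·V_0 - 0.0009091·V_2 - 0.00001471·V_5 = 0
  1.011·V_4 - 0.00006667·V_2 - 0.06667·V_5 - 0.6667·V_6 = 0
  1.346·V_5 - 0.9091·V_0 - 0.0001·V_2 - 0.00001471·V_3 - 0.06667·V_4 - 0.3704·V_6 = 0
  1.321·V_6 - 0.0008333·V_0 - 0.2778·V_1 - 0.005556·V_2 - 0.6667·V_4 - 0.3704·V_5 = 0
Solving these 7 simultaneous equations (Gaussian elimination) gives:
  V_0 = 7.953 V, V_1 = 4.775 V, V_2 = 4.922 V, V_3 = 7.908 V
  V_4 = 3.596 V, V_5 = 6.861 V, V_6 = 4.767 V
R_eq = V_0 / 1 A = 7.953 Ω

Final answer: 7.953 Ω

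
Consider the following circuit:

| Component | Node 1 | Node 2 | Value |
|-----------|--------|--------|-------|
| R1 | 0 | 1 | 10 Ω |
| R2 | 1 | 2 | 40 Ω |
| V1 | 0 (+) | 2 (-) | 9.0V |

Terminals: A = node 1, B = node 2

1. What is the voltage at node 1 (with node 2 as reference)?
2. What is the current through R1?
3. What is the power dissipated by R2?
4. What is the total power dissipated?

Nodal analysis, taking node 2 as the 0 V reference.
Source V1 fixes V_0 = 9 V.
KCL at each unknown node (sum of currents leaving = 0; resistances in Ω):
  Node 1: (V_1 - 9)/10 + (V_1 - 0)/40 = 0
Collecting terms: 0.125 × V_1 = 0.9  =>  V_1 = 7.2 V
Part 1:
  Read off the nodal solution: V_1 = 7.2 V
Part 2:
  I_R1 = (V_0 - V_1)/R1 = (9 - 7.2)/10 = 0.18 A
  Magnitude: I_R1 = 0.18 A
Part 3:
  I_R2 = (V_1 - V_2)/R2 = (7.2 - 0)/40 = 0.18 A
  P_R2 = I_R2² × R2 = (0.18)² × 40 = 1.296 W
Part 4:
  Power in each resistor, P = (ΔV)²/R:
    P_R1 = (9 - 7.2)²/10 = 0.324 W
    P_R2 = (7.2 - 0)²/40 = 1.296 W
  P_total = P_R1 + P_R2 = 1.62 W

Final answers:
1. V_1 = 7.2 V
2. I_R1 = 0.18 A
3. P_R2 = 1.296 W
4. P_total = 1.62 W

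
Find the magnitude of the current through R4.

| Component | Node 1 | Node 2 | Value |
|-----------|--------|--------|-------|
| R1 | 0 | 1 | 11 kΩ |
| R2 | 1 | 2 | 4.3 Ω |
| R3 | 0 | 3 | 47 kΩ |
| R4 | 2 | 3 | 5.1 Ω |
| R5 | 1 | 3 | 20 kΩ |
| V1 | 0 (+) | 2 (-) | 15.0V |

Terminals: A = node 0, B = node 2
Nodal analysis, taking node 2 as the 0 V reference.
Source V1 fixes V_0 = 15 V.
KCL at each unknown node (sum of currents leaving = 0; resistances in Ω):
  Node 1: (V_1 - 15)/11000 + (V_1 - 0)/4.3 + (V_1 - V_3)/20000 = 0
  Node 3: (V_3 - 15)/47000 + (V_3 - 0)/5.1 + (V_3 - V_1)/20000 = 0
Collecting terms (coefficients in siemens):
  0.2327·V_1 - 0.00005·V_3 = 0.001364
  0.1961·V_3 - 0.00005·V_1 = 0.0003191
Determinant D = (0.2327)(0.1961) - (-0.00005)(-0.00005) = 0.04564
V_1 = [(0.001364)(0.1961) - (-0.00005)(0.0003191)]/D = 0.00586 V
V_3 = [(0.2327)(0.0003191) - (0.001364)(-0.00005)]/D = 0.001629 V
I_R4 = (V_2 - V_3)/R4 = (0 - 0.001629)/5.1 = -0.0003193 A
|I_R4| = 0.0003193 A

Final answer: |I_R4| = 0.0003193 A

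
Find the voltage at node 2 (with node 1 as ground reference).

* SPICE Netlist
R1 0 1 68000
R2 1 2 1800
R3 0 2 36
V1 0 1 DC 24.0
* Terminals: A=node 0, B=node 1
Nodal analysis, taking node 1 as the 0 V reference.
Source V1 fixes V_0 = 24 V.
KCL at each unknown node (sum of currents leaving = 0; resistances in Ω):
  Node 2: (V_2 - 0)/1800 + (V_2 - 24)/36 = 0
Collecting terms: 0.02833 × V_2 = 0.6667  =>  V_2 = 23.53 V
The requested potential is V_2 = 23.53 V.

Final answer: V_2 = 23.53 V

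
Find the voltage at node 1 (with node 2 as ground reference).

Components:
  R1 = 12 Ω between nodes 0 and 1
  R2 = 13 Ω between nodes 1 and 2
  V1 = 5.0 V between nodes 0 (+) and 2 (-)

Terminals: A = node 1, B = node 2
Nodal analysis, taking node 2 as the 0 V reference.
Source V1 fixes V_0 = 5 V.
KCL at each unknown node (sum of currents leaving = 0; resistances in Ω):
  Node 1: (V_1 - 5)/12 + (V_1 - 0)/13 = 0
Collecting terms: 0.1603 × V_1 = 0.4167  =>  V_1 = 2.6 V
The requested potential is V_1 = 2.6 V.

Final answer: V_1 = 2.6 V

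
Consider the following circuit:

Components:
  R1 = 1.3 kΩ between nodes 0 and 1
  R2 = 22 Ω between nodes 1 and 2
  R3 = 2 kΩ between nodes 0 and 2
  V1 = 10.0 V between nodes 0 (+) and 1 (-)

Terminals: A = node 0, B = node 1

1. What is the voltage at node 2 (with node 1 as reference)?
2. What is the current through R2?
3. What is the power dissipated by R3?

Nodal analysis, taking node 1 as the 0 V reference.
Source V1 fixes V_0 = 10 V.
KCL at each unknown node (sum of currents leaving = 0; resistances in Ω):
  Node 2: (V_2 - 0)/22 + (V_2 - 10)/2000 = 0
Collecting terms: 0.04595 × V_2 = 0.005  =>  V_2 = 0.1088 V
Part 1:
  Read off the nodal solution: V_2 = 0.1088 V
Part 2:
  I_R2 = (V_1 - V_2)/R2 = (0 - 0.1088)/22 = -0.004946 A
  Magnitude: I_R2 = 0.004946 A
Part 3:
  I_R3 = (V_0 - V_2)/R3 = (10 - 0.1088)/2000 = 0.004946 A
  P_R3 = I_R3² × R3 = (0.004946)² × 2000 = 0.04892 W

Final answers:
1. V_2 = 0.1088 V
2. I_R2 = 0.004946 A
3. P_R3 = 0.04892 W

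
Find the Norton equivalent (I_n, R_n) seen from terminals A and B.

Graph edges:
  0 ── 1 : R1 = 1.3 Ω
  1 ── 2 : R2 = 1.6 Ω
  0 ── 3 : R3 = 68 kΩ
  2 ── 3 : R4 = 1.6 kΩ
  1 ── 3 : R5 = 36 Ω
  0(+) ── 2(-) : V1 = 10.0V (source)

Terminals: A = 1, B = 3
Find the Thévenin equivalent first; then I_n = V_th/R_th and R_n = R_th.
Step 1 — V_th is the open-circuit voltage V_A - V_B (nothing connected across the terminals).
Nodal analysis, taking node 2 as the 0 V reference.
Source V1 fixes V_0 = 10 V.
KCL at each unknown node (sum of currents leaving = 0; resistances in Ω):
  Node 1: (V_1 - 10)/1.3 + (V_1 - 0)/1.6 + (V_1 - V_3)/36 = 0
  Node 3: (V_3 - 10)/68000 + (V_3 - 0)/1600 + (V_3 - V_1)/36 = 0
Collecting terms (coefficients in siemens):
  1.422·V_1 - 0.02778·V_3 = 7.692
  0.02842·V_3 - 0.02778·V_1 = 0.0001471
Determinant D = (1.422)(0.02842) - (-0.02778)(-0.02778) = 0.03964
V_1 = [(7.692)(0.02842) - (-0.02778)(0.0001471)]/D = 5.515 V
V_3 = [(1.422)(0.0001471) - (7.692)(-0.02778)]/D = 5.396 V
V_th = V_1 - V_3 = 5.515 - 5.396 = 0.119 V
Step 2 — R_th: zero the source — replace V1 by a short circuit (node 2 merges into node 0) — and find the resistance seen between A (node 1) and B (node 3).
Reduce the network between node 1 (A) and node 3 (B) by series/parallel combination:
  Rp1 = R1 ‖ R2 (parallel, both between nodes 0 and 1) = 1/(1/1.3 + 1/1.6) = 0.7172 Ω
  Rp2 = R3 ‖ R4 (parallel, both between nodes 0 and 3) = 1/(1/68000 + 1/1600) = 1563 Ω
  Rs1 = Rp1 + Rp2 (series, joined only at node 0) = 0.7172 + 1563 = 1564 Ω
  Rp3 = R5 ‖ Rs1 (parallel, both between nodes 1 and 3) = 1/(1/36 + 1/1564) = 35.19 Ω
R_th = 35.19 Ω
I_n = V_th/R_th = 0.119/35.19 = 0.003381 A, and R_n = R_th = 35.19 Ω

Final answer: I_n = 0.003381 A, R_n = 35.19 Ω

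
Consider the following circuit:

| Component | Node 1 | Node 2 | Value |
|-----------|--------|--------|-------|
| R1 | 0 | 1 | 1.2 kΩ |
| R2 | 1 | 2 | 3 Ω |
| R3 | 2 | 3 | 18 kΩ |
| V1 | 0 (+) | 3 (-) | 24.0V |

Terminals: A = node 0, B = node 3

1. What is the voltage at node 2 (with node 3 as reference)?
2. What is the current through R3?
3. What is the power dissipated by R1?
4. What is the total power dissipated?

Nodal analysis, taking node 3 as the 0 V reference.
Source V1 fixes V_0 = 24 V.
KCL at each unknown node (sum of currents leaving = 0; resistances in Ω):
  Node 1: (V_1 - 24)/1200 + (V_1 - V_2)/3 = 0
  Node 2: (V_2 - V_1)/3 + (V_2 - 0)/18000 = 0
Collecting terms (coefficients in siemens):
  0.3342·V_1 - 0.3333·V_2 = 0.02
  0.3334·V_2 - 0.3333·V_1 = 0
Determinant D = (0.3342)(0.3334) - (-0.3333)(-0.3333) = 0.0002963
V_1 = [(0.02)(0.3334) - (-0.3333)(0)]/D = 22.5 V
V_2 = [(0.3342)(0) - (0.02)(-0.3333)]/D = 22.5 V
Part 1:
  Read off the nodal solution: V_2 = 22.5 V
Part 2:
  I_R3 = (V_2 - V_3)/R3 = (22.5 - 0)/18000 = 0.00125 A
  Magnitude: I_R3 = 0.00125 A
Part 3:
  I_R1 = (V_0 - V_1)/R1 = (24 - 22.5)/1200 = 0.00125 A
  P_R1 = I_R1² × R1 = (0.00125)² × 1200 = 0.001874 W
Part 4:
  Power in each resistor, P = (ΔV)²/R:
    P_R1 = (24 - 22.5)²/1200 = 0.001874 W
    P_R2 = (22.5 - 22.5)²/3 = 0.000004686 W
    P_R3 = (22.5 - 0)²/18000 = 0.02812 W
  P_total = P_R1 + P_R2 + P_R3 = 0.03 W

Final answers:
1. V_2 = 22.5 V
2. I_R3 = 0.00125 A
3. P_R1 = 0.001874 W
4. P_total = 0.03 W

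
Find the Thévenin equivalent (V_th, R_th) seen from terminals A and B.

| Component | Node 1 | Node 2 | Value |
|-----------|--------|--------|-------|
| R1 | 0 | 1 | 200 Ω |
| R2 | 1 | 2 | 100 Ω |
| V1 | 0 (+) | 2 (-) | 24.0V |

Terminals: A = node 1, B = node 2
Step 1 — V_th is the open-circuit voltage V_A - V_B (nothing connected across the terminals).
Nodal analysis, taking node 2 as the 0 V reference.
Source V1 fixes V_0 = 24 V.
KCL at each unknown node (sum of currents leaving = 0; resistances in Ω):
  Node 1: (V_1 - 24)/200 + (V_1 - 0)/100 = 0
Collecting terms: 0.015 × V_1 = 0.12  =>  V_1 = 8 V
V_th = V_1 - V_2 = 8 - 0 = 8 V
Step 2 — R_th: zero the source — replace V1 by a short circuit (node 2 merges into node 0) — and find the resistance seen between A (node 1) and B (node 0).
Reduce the network between node 1 (A) and node 0 (B) by series/parallel combination:
  Rp1 = R1 ‖ R2 (parallel, both between nodes 0 and 1) = 1/(1/200 + 1/100) = 66.67 Ω
R_th = 66.67 Ω

Final answer: V_th = 8 V, R_th = 66.67 Ω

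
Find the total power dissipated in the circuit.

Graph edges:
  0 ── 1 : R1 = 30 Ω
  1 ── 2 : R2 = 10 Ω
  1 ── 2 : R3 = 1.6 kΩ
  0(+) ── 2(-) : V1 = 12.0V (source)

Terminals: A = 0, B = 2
Nodal analysis, taking node 2 as the 0 V reference.
Source V1 fixes V_0 = 12 V.
KCL at each unknown node (sum of currents leaving = 0; resistances in Ω):
  Node 1: (V_1 - 12)/30 + (V_1 - 0)/10 + (V_1 - 0)/1600 = 0
Collecting terms: 0.134 × V_1 = 0.4  =>  V_1 = 2.986 V
Power in each resistor, P = (ΔV)²/R:
  P_R1 = (12 - 2.986)²/30 = 2.708 W
  P_R2 = (2.986 - 0)²/10 = 0.8916 W
  P_R3 = (2.986 - 0)²/1600 = 0.005573 W
P_total = P_R1 + P_R2 + P_R3 = 3.606 W

Final answer: 3.606 W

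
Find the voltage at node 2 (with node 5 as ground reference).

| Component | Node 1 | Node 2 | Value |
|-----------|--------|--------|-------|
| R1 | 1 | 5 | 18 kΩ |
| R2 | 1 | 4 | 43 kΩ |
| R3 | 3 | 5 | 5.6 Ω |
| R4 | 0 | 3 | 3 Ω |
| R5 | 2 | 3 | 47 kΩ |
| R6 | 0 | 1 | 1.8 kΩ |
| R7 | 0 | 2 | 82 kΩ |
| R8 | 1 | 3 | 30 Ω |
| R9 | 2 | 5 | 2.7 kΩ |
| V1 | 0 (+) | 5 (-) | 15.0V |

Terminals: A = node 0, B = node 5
Nodal analysis, taking node 5 as the 0 V reference.
Source V1 fixes V_0 = 15 V.
KCL at each unknown node (sum of currents leaving = 0; resistances in Ω):
  Node 1: (V_1 - 0)/18000 + (V_1 - V_4)/43000 + (V_1 - 15)/1800 + (V_1 - V_3)/30 = 0
  Node 2: (V_2 - V_3)/47000 + (V_2 - 15)/82000 + (V_2 - 0)/2700 = 0
  Node 3: (V_3 - 0)/5.6 + (V_3 - 15)/3 + (V_3 - V_2)/47000 + (V_3 - V_1)/30 = 0
  Node 4: (V_4 - V_1)/43000 = 0
Collecting terms (coefficients in siemens):
  0.03397·V_1 - 0.03333·V_3 - 0.00002326·V_4 = 0.008333
  0.0004038·V_2 - 0.00002128·V_3 = 0.0001829
  0.5453·V_3 - 0.03333·V_1 - 0.00002128·V_2 = 5
  0.00002326·V_4 - 0.00002326·V_1 = 0
Solving these 4 simultaneous equations (Gaussian elimination) gives:
  V_1 = 9.841 V, V_2 = 0.9678 V, V_3 = 9.772 V, V_4 = 9.841 V
The requested potential is V_2 = 0.9678 V.

Final answer: V_2 = 0.9678 V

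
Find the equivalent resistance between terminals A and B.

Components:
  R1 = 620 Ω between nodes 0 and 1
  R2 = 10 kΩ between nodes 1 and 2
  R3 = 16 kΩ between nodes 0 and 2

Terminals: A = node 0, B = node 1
Reduce the network between node 0 (A) and node 1 (B) by series/parallel combination:
  Rs1 = R3 + R2 (series, joined only at node 2) = 16000 + 10000 = 26000 Ω
  Rp1 = R1 ‖ Rs1 (parallel, both between nodes 0 and 1) = 1/(1/620 + 1/26000) = 605.6 Ω
R_eq = 605.6 Ω

Final answer: 605.6 Ω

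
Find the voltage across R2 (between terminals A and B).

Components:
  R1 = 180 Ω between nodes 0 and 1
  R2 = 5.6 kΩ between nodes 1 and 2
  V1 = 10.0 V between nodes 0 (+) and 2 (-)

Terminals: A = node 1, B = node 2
R1 and R2 are in series across V1 (node 0 → node 1 → node 2), and the output A–B is taken across R2, so this is a voltage divider.
Series current: I = V1/(R1 + R2) = 10/(180 + 5600) = 10/5780 = 0.00173 A
V_R2 = I × R2 = V1 × R2/(R1 + R2) = 10 × 5600/5780 = 9.689 V

Final answer: 9.689 V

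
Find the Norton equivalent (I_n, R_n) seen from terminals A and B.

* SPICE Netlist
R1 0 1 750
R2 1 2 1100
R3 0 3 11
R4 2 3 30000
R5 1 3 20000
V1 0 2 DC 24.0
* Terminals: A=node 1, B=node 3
Find the Thévenin equivalent first; then I_n = V_th/R_th and R_n = R_th.
Step 1 — V_th is the open-circuit voltage V_A - V_B (nothing connected across the terminals).
Nodal analysis, taking node 2 as the 0 V reference.
Source V1 fixes V_0 = 24 V.
KCL at each unknown node (sum of currents leaving = 0; resistances in Ω):
  Node 1: (V_1 - 24)/750 + (V_1 - 0)/1100 + (V_1 - V_3)/20000 = 0
  Node 3: (V_3 - 24)/11 + (V_3 - 0)/30000 + (V_3 - V_1)/20000 = 0
Collecting terms (coefficients in siemens):
  0.002292·V_1 - 0.00005·V_3 = 0.032
  0.09099·V_3 - 0.00005·V_1 = 2.182
Determinant D = (0.002292)(0.09099) - (-0.00005)(-0.00005) = 0.0002086
V_1 = [(0.032)(0.09099) - (-0.00005)(2.182)]/D = 14.48 V
V_3 = [(0.002292)(2.182) - (0.032)(-0.00005)]/D = 23.99 V
V_th = V_1 - V_3 = 14.48 - 23.99 = -9.504 V
Step 2 — R_th: zero the source — replace V1 by a short circuit (node 2 merges into node 0) — and find the resistance seen between A (node 1) and B (node 3).
Reduce the network between node 1 (A) and node 3 (B) by series/parallel combination:
  Rp1 = R1 ‖ R2 (parallel, both between nodes 0 and 1) = 1/(1/750 + 1/1100) = 445.9 Ω
  Rp2 = R3 ‖ R4 (parallel, both between nodes 0 and 3) = 1/(1/11 + 1/30000) = 11 Ω
  Rs1 = Rp1 + Rp2 (series, joined only at node 0) = 445.9 + 11 = 456.9 Ω
  Rp3 = R5 ‖ Rs1 (parallel, both between nodes 1 and 3) = 1/(1/20000 + 1/456.9) = 446.7 Ω
R_th = 446.7 Ω
I_n = V_th/R_th = -9.504/446.7 = -0.02127 A, and R_n = R_th = 446.7 Ω

Final answer: I_n = -0.02127 A, R_n = 446.7 Ω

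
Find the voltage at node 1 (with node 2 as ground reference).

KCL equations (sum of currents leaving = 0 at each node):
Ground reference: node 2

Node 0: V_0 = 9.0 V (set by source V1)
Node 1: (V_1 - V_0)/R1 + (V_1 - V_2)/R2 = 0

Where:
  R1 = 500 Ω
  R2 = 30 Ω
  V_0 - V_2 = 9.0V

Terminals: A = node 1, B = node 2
Nodal analysis, taking node 2 as the 0 V reference.
Source V1 fixes V_0 = 9 V.
KCL at each unknown node (sum of currents leaving = 0; resistances in Ω):
  Node 1: (V_1 - 9)/500 + (V_1 - 0)/30 = 0
Collecting terms: 0.03533 × V_1 = 0.018  =>  V_1 = 0.5094 V
The requested potential is V_1 = 0.5094 V.

Final answer: V_1 = 0.5094 V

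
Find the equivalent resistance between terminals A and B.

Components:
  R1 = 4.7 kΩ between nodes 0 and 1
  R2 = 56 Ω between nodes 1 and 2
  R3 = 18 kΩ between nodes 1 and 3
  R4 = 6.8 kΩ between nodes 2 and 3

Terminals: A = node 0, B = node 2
Reduce the network between node 0 (A) and node 2 (B) by series/parallel combination:
  Rs1 = R3 + R4 (series, joined only at node 3) = 18000 + 6800 = 24800 Ω
  Rp1 = R2 ‖ Rs1 (parallel, both between nodes 1 and 2) = 1/(1/56 + 1/24800) = 55.87 Ω
  Rs2 = R1 + Rp1 (series, joined only at node 1) = 4700 + 55.87 = 4756 Ω
R_eq = 4.756 kΩ

Final answer: 4.756 kΩ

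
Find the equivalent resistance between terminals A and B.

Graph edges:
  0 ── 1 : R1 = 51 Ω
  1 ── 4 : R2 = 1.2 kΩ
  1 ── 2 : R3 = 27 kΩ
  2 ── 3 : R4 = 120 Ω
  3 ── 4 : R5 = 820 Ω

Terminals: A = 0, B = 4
Reduce the network between node 0 (A) and node 4 (B) by series/parallel combination:
  Rs1 = R3 + R4 (series, joined only at node 2) = 27000 + 120 = 27120 Ω
  Rs2 = R5 + Rs1 (series, joined only at node 3) = 820 + 27120 = 27940 Ω
  Rp1 = R2 ‖ Rs2 (parallel, both between nodes 1 and 4) = 1/(1/1200 + 1/27940) = 1151 Ω
  Rs3 = R1 + Rp1 (series, joined only at node 1) = 51 + 1151 = 1202 Ω
R_eq = 1.202 kΩ

Final answer: 1.202 kΩ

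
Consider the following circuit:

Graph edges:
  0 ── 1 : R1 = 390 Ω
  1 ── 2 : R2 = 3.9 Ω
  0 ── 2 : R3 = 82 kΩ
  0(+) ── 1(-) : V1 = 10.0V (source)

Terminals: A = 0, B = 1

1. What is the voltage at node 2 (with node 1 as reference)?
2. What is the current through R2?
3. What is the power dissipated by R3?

Nodal analysis, taking node 1 as the 0 V reference.
Source V1 fixes V_0 = 10 V.
KCL at each unknown node (sum of currents leaving = 0; resistances in Ω):
  Node 2: (V_2 - 0)/3.9 + (V_2 - 10)/82000 = 0
Collecting terms: 0.2564 × V_2 = 0.000122  =>  V_2 = 0.0004756 V
Part 1:
  Read off the nodal solution: V_2 = 0.0004756 V
Part 2:
  I_R2 = (V_1 - V_2)/R2 = (0 - 0.0004756)/3.9 = -0.0001219 A
  Magnitude: I_R2 = 0.0001219 A
Part 3:
  I_R3 = (V_0 - V_2)/R3 = (10 - 0.0004756)/82000 = 0.0001219 A
  P_R3 = I_R3² × R3 = (0.0001219)² × 82000 = 0.001219 W

Final answers:
1. V_2 = 0.0004756 V
2. I_R2 = 0.0001219 A
3. P_R3 = 0.001219 W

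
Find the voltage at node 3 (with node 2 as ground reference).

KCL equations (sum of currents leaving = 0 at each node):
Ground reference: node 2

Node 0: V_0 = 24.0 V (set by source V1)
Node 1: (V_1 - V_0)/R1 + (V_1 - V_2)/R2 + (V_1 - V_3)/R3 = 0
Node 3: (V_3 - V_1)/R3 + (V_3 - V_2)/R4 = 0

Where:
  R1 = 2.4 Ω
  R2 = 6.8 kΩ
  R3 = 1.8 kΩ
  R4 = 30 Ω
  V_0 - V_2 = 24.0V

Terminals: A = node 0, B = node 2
Nodal analysis, taking node 2 as the 0 V reference.
Source V1 fixes V_0 = 24 V.
KCL at each unknown node (sum of currents leaving = 0; resistances in Ω):
  Node 1: (V_1 - 24)/2.4 + (V_1 - 0)/6800 + (V_1 - V_3)/1800 = 0
  Node 3: (V_3 - V_1)/1800 + (V_3 - 0)/30 = 0
Collecting terms (coefficients in siemens):
  0.4174·V_1 - 0.0005556·V_3 = 10
  0.03389·V_3 - 0.0005556·V_1 = 0
Determinant D = (0.4174)(0.03389) - (-0.0005556)(-0.0005556) = 0.01414
V_1 = [(10)(0.03389) - (-0.0005556)(0)]/D = 23.96 V
V_3 = [(0.4174)(0) - (10)(-0.0005556)]/D = 0.3928 V
The requested potential is V_3 = 0.3928 V.

Final answer: V_3 = 0.3928 V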